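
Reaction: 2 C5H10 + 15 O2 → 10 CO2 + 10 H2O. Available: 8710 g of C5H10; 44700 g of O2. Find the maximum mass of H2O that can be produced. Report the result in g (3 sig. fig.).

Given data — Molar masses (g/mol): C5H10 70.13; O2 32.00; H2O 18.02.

11200 g

n(C5H10) = 8710 / 70.13 = 124.2 mol
n(O2) = 44700 / 32.00 = 1397 mol
n/ν for C5H10 = 124.2/2 = 62.10
n/ν for O2 = 1397/15 = 93.13
Smallest n/ν is C5H10 → limiting reagent.
n(H2O) = (10/2) × 124.2 = 621.0 mol
mass = 621.0 × 18.02 = 11190 g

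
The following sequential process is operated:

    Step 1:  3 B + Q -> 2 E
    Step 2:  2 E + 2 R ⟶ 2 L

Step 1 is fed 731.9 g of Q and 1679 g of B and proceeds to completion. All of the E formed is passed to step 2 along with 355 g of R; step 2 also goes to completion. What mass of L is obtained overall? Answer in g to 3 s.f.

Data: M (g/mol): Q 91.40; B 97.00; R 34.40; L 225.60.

2330 g

Step 1:
n(Q) = 731.9 / 91.40 = 8.008 mol
n(B) = 1679 / 97.00 = 17.31 mol
n/ν → Q: 8.008, B: 5.770; B is limiting.
n(E) produced = (2/3) × 17.31 = 11.54 mol
Step 2:
n(E) available = 11.54 mol
n(R) = 355.0 / 34.40 = 10.32 mol
n/ν → E: 5.770, R: 5.160; R is limiting.
n(L) = (2/2) × 10.32 = 10.32 mol
mass = 10.32 × 225.60 = 2328 g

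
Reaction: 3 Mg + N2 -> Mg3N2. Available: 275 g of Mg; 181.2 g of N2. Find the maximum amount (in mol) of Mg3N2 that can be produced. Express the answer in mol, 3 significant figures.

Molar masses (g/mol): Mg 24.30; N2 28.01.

3.77 mol

n(Mg) = 275.0 / 24.30 = 11.32 mol
n(N2) = 181.2 / 28.01 = 6.469 mol
n/ν → Mg: 3.773, N2: 6.469; Mg is limiting.
n(Mg3N2) = (1/3) × 11.32 = 3.773 mol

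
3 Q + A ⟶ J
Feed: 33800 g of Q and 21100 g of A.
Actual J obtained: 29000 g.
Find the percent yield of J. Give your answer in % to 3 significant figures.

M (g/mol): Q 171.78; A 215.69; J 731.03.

n(Q) = 33800 / 171.78 = 196.8 mol
n(A) = 21100 / 215.69 = 97.83 mol
n/ν → Q: 65.60, A: 97.83; Q is limiting.
theoretical n(J) = (1/3) × 196.8 = 65.60 mol → 47960 g
% yield = 29000 / 47960 × 100 = 60.47 %

60.5 %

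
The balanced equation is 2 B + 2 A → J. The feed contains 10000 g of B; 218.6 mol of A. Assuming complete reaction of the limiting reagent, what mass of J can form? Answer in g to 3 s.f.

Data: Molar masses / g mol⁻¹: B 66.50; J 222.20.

n(B) = 10000 / 66.50 = 150.4 mol
n(A) = 218.6 mol
n/ν for B = 150.4/2 = 75.20
n/ν for A = 218.6/2 = 109.3
Smallest n/ν is B → limiting reagent.
n(J) = (1/2) × 150.4 = 75.20 mol
mass = 75.20 × 222.20 = 16710 g

16700 g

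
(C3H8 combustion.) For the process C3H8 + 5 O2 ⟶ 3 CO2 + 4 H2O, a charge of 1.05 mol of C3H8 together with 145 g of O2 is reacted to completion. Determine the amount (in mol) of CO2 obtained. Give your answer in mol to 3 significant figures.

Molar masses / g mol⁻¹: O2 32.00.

n(C3H8) = 1.050 mol
n(O2) = 145.0 / 32.00 = 4.531 mol
n/ν for C3H8 = 1.050/1 = 1.050
n/ν for O2 = 4.531/5 = 0.9062
Smallest n/ν is O2 → limiting reagent.
n(CO2) = (3/5) × 4.531 = 2.719 mol

2.72 mol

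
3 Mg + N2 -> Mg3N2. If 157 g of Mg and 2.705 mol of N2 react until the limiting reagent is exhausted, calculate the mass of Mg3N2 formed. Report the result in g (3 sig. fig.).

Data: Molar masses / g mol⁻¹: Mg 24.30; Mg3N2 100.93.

n(Mg) = 157.0 / 24.30 = 6.461 mol
n(N2) = 2.705 mol
n/ν for Mg = 6.461/3 = 2.154
n/ν for N2 = 2.705/1 = 2.705
Smallest n/ν is Mg → limiting reagent.
n(Mg3N2) = (1/3) × 6.461 = 2.154 mol
mass = 2.154 × 100.93 = 217.4 g

217 g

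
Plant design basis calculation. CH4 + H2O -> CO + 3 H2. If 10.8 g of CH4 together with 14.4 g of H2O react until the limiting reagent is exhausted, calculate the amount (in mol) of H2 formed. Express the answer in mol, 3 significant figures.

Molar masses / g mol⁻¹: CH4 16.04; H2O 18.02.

2.02 mol

n(CH4) = 10.80 / 16.04 = 0.6733 mol
n(H2O) = 14.40 / 18.02 = 0.7991 mol
n/ν for CH4 = 0.6733/1 = 0.6733
n/ν for H2O = 0.7991/1 = 0.7991
Smallest n/ν is CH4 → limiting reagent.
n(H2) = (3/1) × 0.6733 = 2.020 mol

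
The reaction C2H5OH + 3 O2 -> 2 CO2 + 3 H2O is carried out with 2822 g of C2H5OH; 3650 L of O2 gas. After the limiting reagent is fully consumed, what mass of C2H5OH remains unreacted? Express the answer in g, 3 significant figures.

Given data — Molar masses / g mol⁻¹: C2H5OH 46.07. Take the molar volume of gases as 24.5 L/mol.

534 g

n(C2H5OH) = 2822 / 46.07 = 61.25 mol
n(O2) = 3650 / 24.5 = 149.0 mol
n/ν for C2H5OH = 61.25/1 = 61.25
n/ν for O2 = 149.0/3 = 49.67
Smallest n/ν is O2 → limiting reagent.
C2H5OH consumed = (1/3) × 149.0 = 49.67 mol
C2H5OH remaining = 61.25 − 49.67 = 11.58 mol
mass = 11.58 × 46.07 = 533.5 g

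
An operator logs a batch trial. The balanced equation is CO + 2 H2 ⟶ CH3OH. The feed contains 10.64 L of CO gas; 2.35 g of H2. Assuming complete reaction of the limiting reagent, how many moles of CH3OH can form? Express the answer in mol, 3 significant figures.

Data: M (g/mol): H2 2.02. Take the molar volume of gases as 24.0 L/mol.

n(CO) = 10.64 / 24.0 = 0.4433 mol
n(H2) = 2.350 / 2.02 = 1.163 mol
n/ν for CO = 0.4433/1 = 0.4433
n/ν for H2 = 1.163/2 = 0.5815
Smallest n/ν is CO → limiting reagent.
n(CH3OH) = (1/1) × 0.4433 = 0.4433 mol

0.443 mol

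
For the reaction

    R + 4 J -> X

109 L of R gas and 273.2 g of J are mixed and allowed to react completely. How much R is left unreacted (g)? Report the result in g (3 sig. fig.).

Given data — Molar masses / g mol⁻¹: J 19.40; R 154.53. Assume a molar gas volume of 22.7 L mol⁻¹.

n(R) = 109.0 / 22.7 = 4.802 mol
n(J) = 273.2 / 19.40 = 14.08 mol
n/ν → R: 4.802, J: 3.520; J is limiting.
R consumed = (1/4) × 14.08 = 3.520 mol
R remaining = 4.802 − 3.520 = 1.282 mol
mass = 1.282 × 154.53 = 198.1 g

198 g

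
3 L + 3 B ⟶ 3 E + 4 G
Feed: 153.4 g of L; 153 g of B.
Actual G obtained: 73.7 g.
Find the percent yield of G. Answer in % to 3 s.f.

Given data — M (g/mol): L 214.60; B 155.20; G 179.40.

n(L) = 153.4 / 214.60 = 0.7148 mol
n(B) = 153.0 / 155.20 = 0.9858 mol
n/ν for L = 0.7148/3 = 0.2383
n/ν for B = 0.9858/3 = 0.3286
Smallest n/ν is L → limiting reagent.
theoretical n(G) = (4/3) × 0.7148 = 0.9531 mol → 171.0 g
% yield = 73.7 / 171.0 × 100 = 43.10 %

43.1 %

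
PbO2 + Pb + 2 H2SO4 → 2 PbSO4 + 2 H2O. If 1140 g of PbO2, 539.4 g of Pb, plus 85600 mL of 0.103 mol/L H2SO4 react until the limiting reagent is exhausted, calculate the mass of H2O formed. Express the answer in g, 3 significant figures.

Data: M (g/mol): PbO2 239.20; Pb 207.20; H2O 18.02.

93.8 g

n(PbO2) = 1140 / 239.20 = 4.766 mol
n(Pb) = 539.4 / 207.20 = 2.603 mol
n(H2SO4) = 0.103 × 85600/1000 = 8.817 mol
n/ν for PbO2 = 4.766/1 = 4.766
n/ν for Pb = 2.603/1 = 2.603
n/ν for H2SO4 = 8.817/2 = 4.409
Smallest n/ν is Pb → limiting reagent.
n(H2O) = (2/1) × 2.603 = 5.206 mol
mass = 5.206 × 18.02 = 93.81 g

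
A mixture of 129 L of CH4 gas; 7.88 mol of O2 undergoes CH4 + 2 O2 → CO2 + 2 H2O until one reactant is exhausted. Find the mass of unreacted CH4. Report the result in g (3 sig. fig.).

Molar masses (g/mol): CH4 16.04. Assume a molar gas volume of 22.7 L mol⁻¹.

n(CH4) = 129.0 / 22.7 = 5.683 mol
n(O2) = 7.880 mol
n/ν for CH4 = 5.683/1 = 5.683
n/ν for O2 = 7.880/2 = 3.940
Smallest n/ν is O2 → limiting reagent.
CH4 consumed = (1/2) × 7.880 = 3.940 mol
CH4 remaining = 5.683 − 3.940 = 1.743 mol
mass = 1.743 × 16.04 = 27.96 g

28.0 g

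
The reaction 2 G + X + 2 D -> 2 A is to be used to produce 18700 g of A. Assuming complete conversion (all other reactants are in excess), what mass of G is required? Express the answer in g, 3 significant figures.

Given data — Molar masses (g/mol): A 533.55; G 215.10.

n(A) = 18700 / 533.55 = 35.05 mol
n(G) = (2/2) × 35.05 = 35.05 mol
mass = 35.05 × 215.10 = 7539 g

7540 g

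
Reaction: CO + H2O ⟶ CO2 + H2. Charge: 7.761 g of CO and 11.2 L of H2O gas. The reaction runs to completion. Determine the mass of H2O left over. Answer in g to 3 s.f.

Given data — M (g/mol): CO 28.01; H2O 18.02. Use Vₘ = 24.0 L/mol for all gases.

3.42 g

n(CO) = 7.761 / 28.01 = 0.2771 mol
n(H2O) = 11.20 / 24.0 = 0.4667 mol
n/ν → CO: 0.2771, H2O: 0.4667; CO is limiting.
H2O consumed = (1/1) × 0.2771 = 0.2771 mol
H2O remaining = 0.4667 − 0.2771 = 0.1896 mol
mass = 0.1896 × 18.02 = 3.417 g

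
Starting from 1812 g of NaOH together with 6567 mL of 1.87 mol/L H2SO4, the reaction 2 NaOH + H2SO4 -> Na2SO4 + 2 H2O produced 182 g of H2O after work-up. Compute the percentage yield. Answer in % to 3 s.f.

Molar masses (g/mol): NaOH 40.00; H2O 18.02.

n(NaOH) = 1812 / 40.00 = 45.30 mol
n(H2SO4) = 1.87 × 6567/1000 = 12.28 mol
n/ν for NaOH = 45.30/2 = 22.65
n/ν for H2SO4 = 12.28/1 = 12.28
Smallest n/ν is H2SO4 → limiting reagent.
theoretical n(H2O) = (2/1) × 12.28 = 24.56 mol → 442.6 g
% yield = 182 / 442.6 × 100 = 41.12 %

41.1 %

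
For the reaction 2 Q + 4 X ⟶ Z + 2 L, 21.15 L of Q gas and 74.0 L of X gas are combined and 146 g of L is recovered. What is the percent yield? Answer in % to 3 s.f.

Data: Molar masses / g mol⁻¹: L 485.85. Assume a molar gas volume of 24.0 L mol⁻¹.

34.1 %

n(Q) = 21.15 / 24.0 = 0.8813 mol
n(X) = 74.00 / 24.0 = 3.083 mol
n/ν for Q = 0.8813/2 = 0.4407
n/ν for X = 3.083/4 = 0.7708
Smallest n/ν is Q → limiting reagent.
theoretical n(L) = (2/2) × 0.8813 = 0.8813 mol → 428.2 g
% yield = 146 / 428.2 × 100 = 34.10 %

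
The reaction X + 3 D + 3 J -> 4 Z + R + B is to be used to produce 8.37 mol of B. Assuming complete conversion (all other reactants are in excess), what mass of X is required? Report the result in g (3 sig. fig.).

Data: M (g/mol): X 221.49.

n(B) = 8.370 mol
n(X) = (1/1) × 8.370 = 8.370 mol
mass = 8.370 × 221.49 = 1854 g

1850 g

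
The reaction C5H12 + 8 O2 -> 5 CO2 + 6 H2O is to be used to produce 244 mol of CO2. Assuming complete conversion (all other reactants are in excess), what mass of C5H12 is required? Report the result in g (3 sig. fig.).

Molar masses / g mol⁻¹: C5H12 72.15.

3520 g

n(CO2) = 244.0 mol
n(C5H12) = (1/5) × 244.0 = 48.80 mol
mass = 48.80 × 72.15 = 3521 g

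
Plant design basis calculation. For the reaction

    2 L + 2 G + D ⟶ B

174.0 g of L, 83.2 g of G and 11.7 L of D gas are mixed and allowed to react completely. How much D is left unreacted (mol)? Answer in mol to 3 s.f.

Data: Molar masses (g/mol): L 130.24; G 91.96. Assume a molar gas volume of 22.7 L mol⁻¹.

0.0630 mol

n(L) = 174.0 / 130.24 = 1.336 mol
n(G) = 83.20 / 91.96 = 0.9047 mol
n(D) = 11.70 / 22.7 = 0.5154 mol
n/ν for L = 1.336/2 = 0.6680
n/ν for G = 0.9047/2 = 0.4524
n/ν for D = 0.5154/1 = 0.5154
Smallest n/ν is G → limiting reagent.
D consumed = (1/2) × 0.9047 = 0.4524 mol
D remaining = 0.5154 − 0.4524 = 0.06300 mol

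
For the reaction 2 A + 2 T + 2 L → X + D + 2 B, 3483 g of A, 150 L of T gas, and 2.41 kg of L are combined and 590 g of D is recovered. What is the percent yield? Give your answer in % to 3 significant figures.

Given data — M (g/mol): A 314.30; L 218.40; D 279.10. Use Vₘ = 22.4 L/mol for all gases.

n(A) = 3483 / 314.30 = 11.08 mol
n(T) = 150.0 / 22.4 = 6.696 mol
n(L) = 2.410×1000 / 218.40 = 11.03 mol
n/ν for A = 11.08/2 = 5.540
n/ν for T = 6.696/2 = 3.348
n/ν for L = 11.03/2 = 5.515
Smallest n/ν is T → limiting reagent.
theoretical n(D) = (1/2) × 6.696 = 3.348 mol → 934.4 g
% yield = 590 / 934.4 × 100 = 63.14 %

63.1 %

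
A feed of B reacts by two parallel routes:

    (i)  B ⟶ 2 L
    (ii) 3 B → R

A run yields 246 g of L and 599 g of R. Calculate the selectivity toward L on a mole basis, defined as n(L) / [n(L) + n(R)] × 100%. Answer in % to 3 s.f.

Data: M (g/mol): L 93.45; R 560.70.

n(L) = 246 / 93.45 = 2.632 mol
n(R) = 599 / 560.70 = 1.068 mol
selectivity = 2.632/(2.632+1.068) × 100 = 71.14 %

71.1 %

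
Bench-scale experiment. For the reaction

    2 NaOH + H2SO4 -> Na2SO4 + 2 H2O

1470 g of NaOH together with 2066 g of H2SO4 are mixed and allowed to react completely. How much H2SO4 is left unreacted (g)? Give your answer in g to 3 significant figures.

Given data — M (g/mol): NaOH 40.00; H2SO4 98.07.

n(NaOH) = 1470 / 40.00 = 36.75 mol
n(H2SO4) = 2066 / 98.07 = 21.07 mol
n/ν for NaOH = 36.75/2 = 18.38
n/ν for H2SO4 = 21.07/1 = 21.07
Smallest n/ν is NaOH → limiting reagent.
H2SO4 consumed = (1/2) × 36.75 = 18.38 mol
H2SO4 remaining = 21.07 − 18.38 = 2.690 mol
mass = 2.690 × 98.07 = 263.8 g

264 g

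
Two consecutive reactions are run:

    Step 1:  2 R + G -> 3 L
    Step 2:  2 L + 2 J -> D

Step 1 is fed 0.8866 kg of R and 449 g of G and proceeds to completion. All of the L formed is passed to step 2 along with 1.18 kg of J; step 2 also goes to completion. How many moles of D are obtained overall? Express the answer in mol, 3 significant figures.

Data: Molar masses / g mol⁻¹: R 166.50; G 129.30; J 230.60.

Step 1:
n(R) = 0.8866×1000 / 166.50 = 5.325 mol
n(G) = 449.0 / 129.30 = 3.473 mol
n/ν for R = 5.325/2 = 2.663
n/ν for G = 3.473/1 = 3.473
Smallest n/ν is R → limiting reagent.
n(L) produced = (3/2) × 5.325 = 7.988 mol
Step 2:
n(L) available = 7.988 mol
n(J) = 1.180×1000 / 230.60 = 5.117 mol
n/ν for L = 7.988/2 = 3.994
n/ν for J = 5.117/2 = 2.559
Smallest n/ν is J → limiting reagent.
n(D) = (1/2) × 5.117 = 2.559 mol

2.56 mol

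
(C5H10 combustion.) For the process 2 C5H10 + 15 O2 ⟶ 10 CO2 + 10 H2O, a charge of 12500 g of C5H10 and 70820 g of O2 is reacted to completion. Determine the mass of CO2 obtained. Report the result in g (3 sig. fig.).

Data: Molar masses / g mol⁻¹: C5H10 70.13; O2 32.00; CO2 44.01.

39200 g

n(C5H10) = 12500 / 70.13 = 178.2 mol
n(O2) = 70820 / 32.00 = 2213 mol
n/ν for C5H10 = 178.2/2 = 89.10
n/ν for O2 = 2213/15 = 147.5
Smallest n/ν is C5H10 → limiting reagent.
n(CO2) = (10/2) × 178.2 = 891.0 mol
mass = 891.0 × 44.01 = 39210 g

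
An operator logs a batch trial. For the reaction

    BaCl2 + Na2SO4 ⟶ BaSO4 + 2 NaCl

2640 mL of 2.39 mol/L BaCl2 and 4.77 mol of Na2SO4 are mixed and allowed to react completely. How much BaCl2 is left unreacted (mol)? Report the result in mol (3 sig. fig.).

n(BaCl2) = 2.39 × 2640/1000 = 6.310 mol
n(Na2SO4) = 4.770 mol
n/ν → BaCl2: 6.310, Na2SO4: 4.770; Na2SO4 is limiting.
BaCl2 consumed = (1/1) × 4.770 = 4.770 mol
BaCl2 remaining = 6.310 − 4.770 = 1.540 mol

1.54 mol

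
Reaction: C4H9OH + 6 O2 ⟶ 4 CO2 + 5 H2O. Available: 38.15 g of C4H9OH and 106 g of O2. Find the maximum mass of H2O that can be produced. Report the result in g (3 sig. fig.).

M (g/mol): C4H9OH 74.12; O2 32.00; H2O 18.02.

46.4 g

n(C4H9OH) = 38.15 / 74.12 = 0.5147 mol
n(O2) = 106.0 / 32.00 = 3.313 mol
n/ν for C4H9OH = 0.5147/1 = 0.5147
n/ν for O2 = 3.313/6 = 0.5522
Smallest n/ν is C4H9OH → limiting reagent.
n(H2O) = (5/1) × 0.5147 = 2.574 mol
mass = 2.574 × 18.02 = 46.38 g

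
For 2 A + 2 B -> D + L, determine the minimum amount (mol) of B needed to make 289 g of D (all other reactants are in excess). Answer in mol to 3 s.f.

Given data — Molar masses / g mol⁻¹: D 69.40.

n(D) = 289 / 69.40 = 4.164 mol
n(B) = (2/1) × 4.164 = 8.328 mol

8.33 mol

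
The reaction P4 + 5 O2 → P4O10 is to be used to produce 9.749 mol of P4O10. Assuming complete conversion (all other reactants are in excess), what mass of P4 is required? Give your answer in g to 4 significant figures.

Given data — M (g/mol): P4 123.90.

n(P4O10) = 9.749 mol
n(P4) = (1/1) × 9.749 = 9.749 mol
mass = 9.749 × 123.90 = 1208 g

1208 g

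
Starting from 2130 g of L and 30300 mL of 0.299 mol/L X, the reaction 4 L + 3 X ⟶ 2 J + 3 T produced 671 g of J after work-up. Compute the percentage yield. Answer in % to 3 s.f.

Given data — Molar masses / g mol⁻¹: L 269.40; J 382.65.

44.4 %

n(L) = 2130 / 269.40 = 7.906 mol
n(X) = 0.299 × 30300/1000 = 9.060 mol
n/ν for L = 7.906/4 = 1.977
n/ν for X = 9.060/3 = 3.020
Smallest n/ν is L → limiting reagent.
theoretical n(J) = (2/4) × 7.906 = 3.953 mol → 1513 g
% yield = 671 / 1513 × 100 = 44.35 %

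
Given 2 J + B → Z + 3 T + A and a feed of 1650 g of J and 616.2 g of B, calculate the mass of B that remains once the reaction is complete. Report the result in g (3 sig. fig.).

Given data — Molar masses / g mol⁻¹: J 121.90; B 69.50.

146 g

n(J) = 1650 / 121.90 = 13.54 mol
n(B) = 616.2 / 69.50 = 8.866 mol
n/ν → J: 6.770, B: 8.866; J is limiting.
B consumed = (1/2) × 13.54 = 6.770 mol
B remaining = 8.866 − 6.770 = 2.096 mol
mass = 2.096 × 69.50 = 145.7 g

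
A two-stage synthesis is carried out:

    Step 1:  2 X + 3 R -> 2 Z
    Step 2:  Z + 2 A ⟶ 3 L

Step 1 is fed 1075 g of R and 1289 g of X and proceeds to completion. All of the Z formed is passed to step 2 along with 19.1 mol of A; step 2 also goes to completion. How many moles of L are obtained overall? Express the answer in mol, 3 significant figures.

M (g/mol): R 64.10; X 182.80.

21.2 mol

Step 1:
n(R) = 1075 / 64.10 = 16.77 mol
n(X) = 1289 / 182.80 = 7.051 mol
n/ν for R = 16.77/3 = 5.590
n/ν for X = 7.051/2 = 3.526
Smallest n/ν is X → limiting reagent.
n(Z) produced = (2/2) × 7.051 = 7.051 mol
Step 2:
n(Z) available = 7.051 mol
n(A) = 19.10 mol
n/ν for Z = 7.051/1 = 7.051
n/ν for A = 19.10/2 = 9.550
Smallest n/ν is Z → limiting reagent.
n(L) = (3/1) × 7.051 = 21.15 mol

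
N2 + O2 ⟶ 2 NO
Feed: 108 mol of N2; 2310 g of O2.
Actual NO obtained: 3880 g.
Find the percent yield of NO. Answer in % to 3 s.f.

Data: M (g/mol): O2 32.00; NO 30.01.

89.6 %

n(N2) = 108.0 mol
n(O2) = 2310 / 32.00 = 72.19 mol
n/ν → N2: 108.0, O2: 72.19; O2 is limiting.
theoretical n(NO) = (2/1) × 72.19 = 144.4 mol → 4333 g
% yield = 3880 / 4333 × 100 = 89.55 %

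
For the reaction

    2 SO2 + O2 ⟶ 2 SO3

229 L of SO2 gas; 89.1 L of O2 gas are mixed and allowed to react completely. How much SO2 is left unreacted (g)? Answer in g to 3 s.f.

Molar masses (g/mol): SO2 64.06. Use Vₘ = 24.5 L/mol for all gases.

n(SO2) = 229.0 / 24.5 = 9.347 mol
n(O2) = 89.10 / 24.5 = 3.637 mol
n/ν for SO2 = 9.347/2 = 4.674
n/ν for O2 = 3.637/1 = 3.637
Smallest n/ν is O2 → limiting reagent.
SO2 consumed = (2/1) × 3.637 = 7.274 mol
SO2 remaining = 9.347 − 7.274 = 2.073 mol
mass = 2.073 × 64.06 = 132.8 g

133 g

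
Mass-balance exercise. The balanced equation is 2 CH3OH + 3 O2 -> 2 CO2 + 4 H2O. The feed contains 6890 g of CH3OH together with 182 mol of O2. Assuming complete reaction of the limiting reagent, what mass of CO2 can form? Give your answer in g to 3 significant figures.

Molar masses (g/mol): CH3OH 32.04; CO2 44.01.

5340 g

n(CH3OH) = 6890 / 32.04 = 215.0 mol
n(O2) = 182.0 mol
n/ν for CH3OH = 215.0/2 = 107.5
n/ν for O2 = 182.0/3 = 60.67
Smallest n/ν is O2 → limiting reagent.
n(CO2) = (2/3) × 182.0 = 121.3 mol
mass = 121.3 × 44.01 = 5338 g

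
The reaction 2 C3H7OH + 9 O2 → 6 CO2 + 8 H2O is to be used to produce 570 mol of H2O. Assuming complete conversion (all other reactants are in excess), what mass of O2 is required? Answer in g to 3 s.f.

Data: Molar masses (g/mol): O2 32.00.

n(H2O) = 570.0 mol
n(O2) = (9/8) × 570.0 = 641.3 mol
mass = 641.3 × 32.00 = 20520 g

20500 g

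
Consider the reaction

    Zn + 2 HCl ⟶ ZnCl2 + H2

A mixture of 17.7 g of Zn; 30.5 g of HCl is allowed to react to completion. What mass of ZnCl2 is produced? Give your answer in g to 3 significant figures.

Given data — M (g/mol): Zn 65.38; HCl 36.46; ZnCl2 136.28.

36.9 g

n(Zn) = 17.70 / 65.38 = 0.2707 mol
n(HCl) = 30.50 / 36.46 = 0.8365 mol
n/ν for Zn = 0.2707/1 = 0.2707
n/ν for HCl = 0.8365/2 = 0.4183
Smallest n/ν is Zn → limiting reagent.
n(ZnCl2) = (1/1) × 0.2707 = 0.2707 mol
mass = 0.2707 × 136.28 = 36.89 g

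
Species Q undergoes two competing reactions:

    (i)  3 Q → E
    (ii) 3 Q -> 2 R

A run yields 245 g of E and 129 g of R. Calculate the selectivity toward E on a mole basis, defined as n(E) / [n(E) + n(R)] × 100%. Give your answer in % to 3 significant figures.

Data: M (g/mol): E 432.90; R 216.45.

48.7 %

n(E) = 245 / 432.90 = 0.5660 mol
n(R) = 129 / 216.45 = 0.5960 mol
selectivity = 0.5660/(0.5660+0.5960) × 100 = 48.71 %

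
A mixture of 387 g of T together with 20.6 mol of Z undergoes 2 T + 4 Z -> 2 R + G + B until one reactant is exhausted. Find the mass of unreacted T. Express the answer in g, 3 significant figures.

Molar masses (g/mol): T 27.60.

n(T) = 387.0 / 27.60 = 14.02 mol
n(Z) = 20.60 mol
n/ν for T = 14.02/2 = 7.010
n/ν for Z = 20.60/4 = 5.150
Smallest n/ν is Z → limiting reagent.
T consumed = (2/4) × 20.60 = 10.30 mol
T remaining = 14.02 − 10.30 = 3.720 mol
mass = 3.720 × 27.60 = 102.7 g

103 g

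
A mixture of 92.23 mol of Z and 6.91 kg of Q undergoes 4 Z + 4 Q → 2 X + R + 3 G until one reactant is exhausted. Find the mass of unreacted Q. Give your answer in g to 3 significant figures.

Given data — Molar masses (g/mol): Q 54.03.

1930 g

n(Z) = 92.23 mol
n(Q) = 6.910×1000 / 54.03 = 127.9 mol
n/ν for Z = 92.23/4 = 23.06
n/ν for Q = 127.9/4 = 31.98
Smallest n/ν is Z → limiting reagent.
Q consumed = (4/4) × 92.23 = 92.23 mol
Q remaining = 127.9 − 92.23 = 35.67 mol
mass = 35.67 × 54.03 = 1927 g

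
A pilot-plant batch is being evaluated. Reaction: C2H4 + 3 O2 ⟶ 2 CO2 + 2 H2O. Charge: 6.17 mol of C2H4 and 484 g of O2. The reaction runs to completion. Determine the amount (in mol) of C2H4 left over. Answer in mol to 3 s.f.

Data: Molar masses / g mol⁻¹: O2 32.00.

1.13 mol

n(C2H4) = 6.170 mol
n(O2) = 484.0 / 32.00 = 15.13 mol
n/ν → C2H4: 6.170, O2: 5.043; O2 is limiting.
C2H4 consumed = (1/3) × 15.13 = 5.043 mol
C2H4 remaining = 6.170 − 5.043 = 1.127 mol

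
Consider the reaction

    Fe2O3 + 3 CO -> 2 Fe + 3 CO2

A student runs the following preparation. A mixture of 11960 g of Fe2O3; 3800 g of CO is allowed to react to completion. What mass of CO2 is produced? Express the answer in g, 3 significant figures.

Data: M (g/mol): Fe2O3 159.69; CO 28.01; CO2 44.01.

n(Fe2O3) = 11960 / 159.69 = 74.90 mol
n(CO) = 3800 / 28.01 = 135.7 mol
n/ν for Fe2O3 = 74.90/1 = 74.90
n/ν for CO = 135.7/3 = 45.23
Smallest n/ν is CO → limiting reagent.
n(CO2) = (3/3) × 135.7 = 135.7 mol
mass = 135.7 × 44.01 = 5972 g

5970 g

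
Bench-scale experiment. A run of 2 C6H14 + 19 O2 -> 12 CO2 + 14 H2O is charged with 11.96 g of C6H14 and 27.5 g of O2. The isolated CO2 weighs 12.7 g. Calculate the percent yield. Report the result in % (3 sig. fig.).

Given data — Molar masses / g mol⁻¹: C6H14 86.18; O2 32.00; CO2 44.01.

n(C6H14) = 11.96 / 86.18 = 0.1388 mol
n(O2) = 27.50 / 32.00 = 0.8594 mol
n/ν for C6H14 = 0.1388/2 = 0.06940
n/ν for O2 = 0.8594/19 = 0.04523
Smallest n/ν is O2 → limiting reagent.
theoretical n(CO2) = (12/19) × 0.8594 = 0.5428 mol → 23.89 g
% yield = 12.7 / 23.89 × 100 = 53.16 %

53.2 %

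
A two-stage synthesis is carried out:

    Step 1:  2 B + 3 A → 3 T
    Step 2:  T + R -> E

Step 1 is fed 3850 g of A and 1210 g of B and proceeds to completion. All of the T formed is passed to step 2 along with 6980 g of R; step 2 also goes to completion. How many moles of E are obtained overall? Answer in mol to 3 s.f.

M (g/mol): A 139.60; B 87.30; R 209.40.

20.8 mol

Step 1:
n(A) = 3850 / 139.60 = 27.58 mol
n(B) = 1210 / 87.30 = 13.86 mol
n/ν for A = 27.58/3 = 9.193
n/ν for B = 13.86/2 = 6.930
Smallest n/ν is B → limiting reagent.
n(T) produced = (3/2) × 13.86 = 20.79 mol
Step 2:
n(T) available = 20.79 mol
n(R) = 6980 / 209.40 = 33.33 mol
n/ν for T = 20.79/1 = 20.79
n/ν for R = 33.33/1 = 33.33
Smallest n/ν is T → limiting reagent.
n(E) = (1/1) × 20.79 = 20.79 mol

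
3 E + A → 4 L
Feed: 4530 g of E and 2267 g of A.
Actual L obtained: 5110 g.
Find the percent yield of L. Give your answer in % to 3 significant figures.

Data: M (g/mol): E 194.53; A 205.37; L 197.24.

83.4 %

n(E) = 4530 / 194.53 = 23.29 mol
n(A) = 2267 / 205.37 = 11.04 mol
n/ν for E = 23.29/3 = 7.763
n/ν for A = 11.04/1 = 11.04
Smallest n/ν is E → limiting reagent.
theoretical n(L) = (4/3) × 23.29 = 31.05 mol → 6124 g
% yield = 5110 / 6124 × 100 = 83.44 %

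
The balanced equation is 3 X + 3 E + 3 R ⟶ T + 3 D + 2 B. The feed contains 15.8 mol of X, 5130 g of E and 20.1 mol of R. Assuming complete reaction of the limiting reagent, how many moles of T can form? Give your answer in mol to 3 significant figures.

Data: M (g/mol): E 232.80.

n(X) = 15.80 mol
n(E) = 5130 / 232.80 = 22.04 mol
n(R) = 20.10 mol
n/ν → X: 5.267, E: 7.347, R: 6.700; X is limiting.
n(T) = (1/3) × 15.80 = 5.267 mol

5.27 mol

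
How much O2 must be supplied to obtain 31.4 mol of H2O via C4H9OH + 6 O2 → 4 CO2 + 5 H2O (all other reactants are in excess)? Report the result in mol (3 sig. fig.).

n(H2O) = 31.40 mol
n(O2) = (6/5) × 31.40 = 37.68 mol

37.7 mol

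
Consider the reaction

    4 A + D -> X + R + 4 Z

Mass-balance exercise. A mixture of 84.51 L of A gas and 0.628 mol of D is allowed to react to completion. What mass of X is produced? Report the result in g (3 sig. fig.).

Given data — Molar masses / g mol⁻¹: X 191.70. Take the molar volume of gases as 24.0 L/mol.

120 g

n(A) = 84.51 / 24.0 = 3.521 mol
n(D) = 0.6280 mol
n/ν for A = 3.521/4 = 0.8803
n/ν for D = 0.6280/1 = 0.6280
Smallest n/ν is D → limiting reagent.
n(X) = (1/1) × 0.6280 = 0.6280 mol
mass = 0.6280 × 191.70 = 120.4 g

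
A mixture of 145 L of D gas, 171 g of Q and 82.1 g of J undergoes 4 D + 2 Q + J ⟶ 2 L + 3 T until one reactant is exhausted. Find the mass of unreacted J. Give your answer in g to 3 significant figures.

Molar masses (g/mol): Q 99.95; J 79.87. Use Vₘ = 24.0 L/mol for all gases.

13.8 g

n(D) = 145.0 / 24.0 = 6.042 mol
n(Q) = 171.0 / 99.95 = 1.711 mol
n(J) = 82.10 / 79.87 = 1.028 mol
n/ν for D = 6.042/4 = 1.511
n/ν for Q = 1.711/2 = 0.8555
n/ν for J = 1.028/1 = 1.028
Smallest n/ν is Q → limiting reagent.
J consumed = (1/2) × 1.711 = 0.8555 mol
J remaining = 1.028 − 0.8555 = 0.1725 mol
mass = 0.1725 × 79.87 = 13.78 g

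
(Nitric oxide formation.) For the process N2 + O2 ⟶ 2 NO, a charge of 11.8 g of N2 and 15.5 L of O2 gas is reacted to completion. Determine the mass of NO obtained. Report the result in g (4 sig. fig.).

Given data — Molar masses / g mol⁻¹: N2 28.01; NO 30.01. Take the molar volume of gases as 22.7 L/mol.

25.29 g

n(N2) = 11.80 / 28.01 = 0.4213 mol
n(O2) = 15.50 / 22.7 = 0.6828 mol
n/ν for N2 = 0.4213/1 = 0.4213
n/ν for O2 = 0.6828/1 = 0.6828
Smallest n/ν is N2 → limiting reagent.
n(NO) = (2/1) × 0.4213 = 0.8426 mol
mass = 0.8426 × 30.01 = 25.29 g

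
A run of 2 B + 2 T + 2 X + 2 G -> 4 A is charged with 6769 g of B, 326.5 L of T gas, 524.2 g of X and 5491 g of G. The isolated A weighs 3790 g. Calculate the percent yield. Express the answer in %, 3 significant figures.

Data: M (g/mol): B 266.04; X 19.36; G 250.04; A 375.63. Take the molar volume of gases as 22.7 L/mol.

35.1 %

n(B) = 6769 / 266.04 = 25.44 mol
n(T) = 326.5 / 22.7 = 14.38 mol
n(X) = 524.2 / 19.36 = 27.08 mol
n(G) = 5491 / 250.04 = 21.96 mol
n/ν for B = 25.44/2 = 12.72
n/ν for T = 14.38/2 = 7.190
n/ν for X = 27.08/2 = 13.54
n/ν for G = 21.96/2 = 10.98
Smallest n/ν is T → limiting reagent.
theoretical n(A) = (4/2) × 14.38 = 28.76 mol → 10800 g
% yield = 3790 / 10800 × 100 = 35.09 %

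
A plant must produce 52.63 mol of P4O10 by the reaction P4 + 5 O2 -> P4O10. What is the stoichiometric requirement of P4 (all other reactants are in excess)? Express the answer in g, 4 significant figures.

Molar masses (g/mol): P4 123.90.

6521 g

n(P4O10) = 52.63 mol
n(P4) = (1/1) × 52.63 = 52.63 mol
mass = 52.63 × 123.90 = 6521 g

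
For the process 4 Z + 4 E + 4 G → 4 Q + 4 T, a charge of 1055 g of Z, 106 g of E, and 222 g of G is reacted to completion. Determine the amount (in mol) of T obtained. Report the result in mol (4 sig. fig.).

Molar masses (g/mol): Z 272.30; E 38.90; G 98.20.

n(Z) = 1055 / 272.30 = 3.874 mol
n(E) = 106.0 / 38.90 = 2.725 mol
n(G) = 222.0 / 98.20 = 2.261 mol
n/ν for Z = 3.874/4 = 0.9685
n/ν for E = 2.725/4 = 0.6813
n/ν for G = 2.261/4 = 0.5653
Smallest n/ν is G → limiting reagent.
n(T) = (4/4) × 2.261 = 2.261 mol

2.261 mol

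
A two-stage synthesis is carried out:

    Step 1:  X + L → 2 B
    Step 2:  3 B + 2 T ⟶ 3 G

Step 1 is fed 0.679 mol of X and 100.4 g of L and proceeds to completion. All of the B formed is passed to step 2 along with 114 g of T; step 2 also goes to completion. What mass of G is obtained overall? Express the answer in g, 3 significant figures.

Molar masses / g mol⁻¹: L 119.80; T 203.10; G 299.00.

252 g

Step 1:
n(X) = 0.6790 mol
n(L) = 100.4 / 119.80 = 0.8381 mol
n/ν for X = 0.6790/1 = 0.6790
n/ν for L = 0.8381/1 = 0.8381
Smallest n/ν is X → limiting reagent.
n(B) produced = (2/1) × 0.6790 = 1.358 mol
Step 2:
n(B) available = 1.358 mol
n(T) = 114.0 / 203.10 = 0.5613 mol
n/ν for B = 1.358/3 = 0.4527
n/ν for T = 0.5613/2 = 0.2807
Smallest n/ν is T → limiting reagent.
n(G) = (3/2) × 0.5613 = 0.8420 mol
mass = 0.8420 × 299.00 = 251.8 g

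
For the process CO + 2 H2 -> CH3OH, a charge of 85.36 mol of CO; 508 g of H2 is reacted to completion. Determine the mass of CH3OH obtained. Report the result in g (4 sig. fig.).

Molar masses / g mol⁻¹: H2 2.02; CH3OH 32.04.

n(CO) = 85.36 mol
n(H2) = 508.0 / 2.02 = 251.5 mol
n/ν for CO = 85.36/1 = 85.36
n/ν for H2 = 251.5/2 = 125.8
Smallest n/ν is CO → limiting reagent.
n(CH3OH) = (1/1) × 85.36 = 85.36 mol
mass = 85.36 × 32.04 = 2735 g

2735 g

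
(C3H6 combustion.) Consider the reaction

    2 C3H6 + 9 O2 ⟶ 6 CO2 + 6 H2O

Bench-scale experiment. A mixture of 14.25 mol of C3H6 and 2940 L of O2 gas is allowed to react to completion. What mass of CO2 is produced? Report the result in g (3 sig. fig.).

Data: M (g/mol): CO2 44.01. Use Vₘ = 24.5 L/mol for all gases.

1880 g

n(C3H6) = 14.25 mol
n(O2) = 2940 / 24.5 = 120.0 mol
n/ν → C3H6: 7.125, O2: 13.33; C3H6 is limiting.
n(CO2) = (6/2) × 14.25 = 42.75 mol
mass = 42.75 × 44.01 = 1881 g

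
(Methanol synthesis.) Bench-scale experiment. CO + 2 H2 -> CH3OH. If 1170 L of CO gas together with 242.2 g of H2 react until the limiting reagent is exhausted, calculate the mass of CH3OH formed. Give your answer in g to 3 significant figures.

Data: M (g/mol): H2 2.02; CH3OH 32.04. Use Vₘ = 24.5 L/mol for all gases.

n(CO) = 1170 / 24.5 = 47.76 mol
n(H2) = 242.2 / 2.02 = 119.9 mol
n/ν for CO = 47.76/1 = 47.76
n/ν for H2 = 119.9/2 = 59.95
Smallest n/ν is CO → limiting reagent.
n(CH3OH) = (1/1) × 47.76 = 47.76 mol
mass = 47.76 × 32.04 = 1530 g

1530 g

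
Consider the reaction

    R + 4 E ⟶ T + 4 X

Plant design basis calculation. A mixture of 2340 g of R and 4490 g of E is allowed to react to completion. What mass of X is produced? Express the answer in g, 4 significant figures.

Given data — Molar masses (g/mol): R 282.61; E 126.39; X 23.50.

n(R) = 2340 / 282.61 = 8.280 mol
n(E) = 4490 / 126.39 = 35.52 mol
n/ν → R: 8.280, E: 8.880; R is limiting.
n(X) = (4/1) × 8.280 = 33.12 mol
mass = 33.12 × 23.50 = 778.3 g

778.3 g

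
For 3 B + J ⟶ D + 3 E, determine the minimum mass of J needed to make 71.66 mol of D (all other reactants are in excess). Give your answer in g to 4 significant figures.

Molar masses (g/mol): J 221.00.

n(D) = 71.66 mol
n(J) = (1/1) × 71.66 = 71.66 mol
mass = 71.66 × 221.00 = 15840 g

15840 g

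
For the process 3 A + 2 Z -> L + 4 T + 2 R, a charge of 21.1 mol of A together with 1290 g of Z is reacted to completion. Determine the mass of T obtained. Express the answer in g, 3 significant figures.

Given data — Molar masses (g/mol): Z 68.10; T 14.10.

397 g

n(A) = 21.10 mol
n(Z) = 1290 / 68.10 = 18.94 mol
n/ν for A = 21.10/3 = 7.033
n/ν for Z = 18.94/2 = 9.470
Smallest n/ν is A → limiting reagent.
n(T) = (4/3) × 21.10 = 28.13 mol
mass = 28.13 × 14.10 = 396.6 g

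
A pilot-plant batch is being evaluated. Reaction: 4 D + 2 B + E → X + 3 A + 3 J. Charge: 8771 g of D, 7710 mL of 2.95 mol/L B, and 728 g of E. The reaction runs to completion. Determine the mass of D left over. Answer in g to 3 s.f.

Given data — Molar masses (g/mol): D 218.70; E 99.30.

n(D) = 8771 / 218.70 = 40.11 mol
n(B) = 2.95 × 7710/1000 = 22.74 mol
n(E) = 728.0 / 99.30 = 7.331 mol
n/ν → D: 10.03, B: 11.37, E: 7.331; E is limiting.
D consumed = (4/1) × 7.331 = 29.32 mol
D remaining = 40.11 − 29.32 = 10.79 mol
mass = 10.79 × 218.70 = 2360 g

2360 g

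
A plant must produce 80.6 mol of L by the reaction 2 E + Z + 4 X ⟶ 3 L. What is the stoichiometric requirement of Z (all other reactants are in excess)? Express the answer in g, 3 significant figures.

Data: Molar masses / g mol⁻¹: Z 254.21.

n(L) = 80.60 mol
n(Z) = (1/3) × 80.60 = 26.87 mol
mass = 26.87 × 254.21 = 6831 g

6830 g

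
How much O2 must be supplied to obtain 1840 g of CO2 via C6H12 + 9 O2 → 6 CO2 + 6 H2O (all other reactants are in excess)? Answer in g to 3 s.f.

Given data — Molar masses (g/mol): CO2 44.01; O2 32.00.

n(CO2) = 1840 / 44.01 = 41.81 mol
n(O2) = (9/6) × 41.81 = 62.72 mol
mass = 62.72 × 32.00 = 2007 g

2010 g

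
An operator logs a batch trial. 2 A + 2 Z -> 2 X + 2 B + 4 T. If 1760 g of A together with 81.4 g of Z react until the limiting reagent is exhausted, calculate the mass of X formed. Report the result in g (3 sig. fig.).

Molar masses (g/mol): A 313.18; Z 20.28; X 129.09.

n(A) = 1760 / 313.18 = 5.620 mol
n(Z) = 81.40 / 20.28 = 4.014 mol
n/ν for A = 5.620/2 = 2.810
n/ν for Z = 4.014/2 = 2.007
Smallest n/ν is Z → limiting reagent.
n(X) = (2/2) × 4.014 = 4.014 mol
mass = 4.014 × 129.09 = 518.2 g

518 g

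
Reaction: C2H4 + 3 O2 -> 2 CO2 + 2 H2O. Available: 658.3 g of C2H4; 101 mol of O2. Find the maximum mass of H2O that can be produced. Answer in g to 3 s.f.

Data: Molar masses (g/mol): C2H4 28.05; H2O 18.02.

n(C2H4) = 658.3 / 28.05 = 23.47 mol
n(O2) = 101.0 mol
n/ν → C2H4: 23.47, O2: 33.67; C2H4 is limiting.
n(H2O) = (2/1) × 23.47 = 46.94 mol
mass = 46.94 × 18.02 = 845.9 g

846 g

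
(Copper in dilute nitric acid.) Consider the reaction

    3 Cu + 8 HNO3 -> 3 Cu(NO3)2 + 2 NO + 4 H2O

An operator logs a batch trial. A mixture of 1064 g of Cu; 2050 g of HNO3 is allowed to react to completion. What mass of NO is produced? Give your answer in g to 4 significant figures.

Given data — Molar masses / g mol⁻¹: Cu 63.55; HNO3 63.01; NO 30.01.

244.1 g

n(Cu) = 1064 / 63.55 = 16.74 mol
n(HNO3) = 2050 / 63.01 = 32.53 mol
n/ν → Cu: 5.580, HNO3: 4.066; HNO3 is limiting.
n(NO) = (2/8) × 32.53 = 8.133 mol
mass = 8.133 × 30.01 = 244.1 g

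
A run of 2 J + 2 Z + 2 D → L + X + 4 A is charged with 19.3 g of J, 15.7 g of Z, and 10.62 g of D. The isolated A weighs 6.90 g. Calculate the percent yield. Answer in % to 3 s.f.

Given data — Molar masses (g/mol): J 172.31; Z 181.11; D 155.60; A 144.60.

n(J) = 19.30 / 172.31 = 0.1120 mol
n(Z) = 15.70 / 181.11 = 0.08669 mol
n(D) = 10.62 / 155.60 = 0.06825 mol
n/ν for J = 0.1120/2 = 0.05600
n/ν for Z = 0.08669/2 = 0.04335
n/ν for D = 0.06825/2 = 0.03413
Smallest n/ν is D → limiting reagent.
theoretical n(A) = (4/2) × 0.06825 = 0.1365 mol → 19.74 g
% yield = 6.90 / 19.74 × 100 = 34.95 %

35.0 %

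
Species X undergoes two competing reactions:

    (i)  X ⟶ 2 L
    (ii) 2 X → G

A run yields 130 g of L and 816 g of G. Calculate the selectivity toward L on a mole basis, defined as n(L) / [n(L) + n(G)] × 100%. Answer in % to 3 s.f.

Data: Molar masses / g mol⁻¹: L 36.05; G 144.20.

38.9 %

n(L) = 130 / 36.05 = 3.606 mol
n(G) = 816 / 144.20 = 5.659 mol
selectivity = 3.606/(3.606+5.659) × 100 = 38.92 %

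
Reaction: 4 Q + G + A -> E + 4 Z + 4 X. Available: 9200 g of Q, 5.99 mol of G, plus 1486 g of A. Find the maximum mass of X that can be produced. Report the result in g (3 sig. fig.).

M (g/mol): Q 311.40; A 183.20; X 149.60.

3580 g

n(Q) = 9200 / 311.40 = 29.54 mol
n(G) = 5.990 mol
n(A) = 1486 / 183.20 = 8.111 mol
n/ν for Q = 29.54/4 = 7.385
n/ν for G = 5.990/1 = 5.990
n/ν for A = 8.111/1 = 8.111
Smallest n/ν is G → limiting reagent.
n(X) = (4/1) × 5.990 = 23.96 mol
mass = 23.96 × 149.60 = 3584 g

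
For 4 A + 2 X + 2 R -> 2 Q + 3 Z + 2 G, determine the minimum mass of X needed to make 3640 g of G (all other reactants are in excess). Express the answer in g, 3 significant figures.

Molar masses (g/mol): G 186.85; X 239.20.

n(G) = 3640 / 186.85 = 19.48 mol
n(X) = (2/2) × 19.48 = 19.48 mol
mass = 19.48 × 239.20 = 4660 g

4660 g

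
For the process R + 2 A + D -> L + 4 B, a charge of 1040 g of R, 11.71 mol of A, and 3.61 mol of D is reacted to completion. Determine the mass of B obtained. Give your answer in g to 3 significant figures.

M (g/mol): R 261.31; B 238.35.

3440 g

n(R) = 1040 / 261.31 = 3.980 mol
n(A) = 11.71 mol
n(D) = 3.610 mol
n/ν → R: 3.980, A: 5.855, D: 3.610; D is limiting.
n(B) = (4/1) × 3.610 = 14.44 mol
mass = 14.44 × 238.35 = 3442 g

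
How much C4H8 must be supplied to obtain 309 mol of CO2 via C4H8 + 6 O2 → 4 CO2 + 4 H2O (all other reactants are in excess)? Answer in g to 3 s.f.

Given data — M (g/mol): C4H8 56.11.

4330 g

n(CO2) = 309.0 mol
n(C4H8) = (1/4) × 309.0 = 77.25 mol
mass = 77.25 × 56.11 = 4334 g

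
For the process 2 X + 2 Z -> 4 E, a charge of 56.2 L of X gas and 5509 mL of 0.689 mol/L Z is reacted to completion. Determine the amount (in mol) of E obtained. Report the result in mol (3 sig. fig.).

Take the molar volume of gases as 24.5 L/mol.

4.59 mol

n(X) = 56.20 / 24.5 = 2.294 mol
n(Z) = 0.689 × 5509/1000 = 3.796 mol
n/ν for X = 2.294/2 = 1.147
n/ν for Z = 3.796/2 = 1.898
Smallest n/ν is X → limiting reagent.
n(E) = (4/2) × 2.294 = 4.588 mol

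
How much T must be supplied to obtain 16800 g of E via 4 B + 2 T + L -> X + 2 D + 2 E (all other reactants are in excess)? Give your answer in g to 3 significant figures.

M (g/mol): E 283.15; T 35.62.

2110 g

n(E) = 16800 / 283.15 = 59.33 mol
n(T) = (2/2) × 59.33 = 59.33 mol
mass = 59.33 × 35.62 = 2113 g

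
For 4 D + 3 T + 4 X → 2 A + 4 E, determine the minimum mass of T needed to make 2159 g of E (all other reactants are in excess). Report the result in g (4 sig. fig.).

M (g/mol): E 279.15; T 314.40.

n(E) = 2159 / 279.15 = 7.734 mol
n(T) = (3/4) × 7.734 = 5.801 mol
mass = 5.801 × 314.40 = 1824 g

1824 g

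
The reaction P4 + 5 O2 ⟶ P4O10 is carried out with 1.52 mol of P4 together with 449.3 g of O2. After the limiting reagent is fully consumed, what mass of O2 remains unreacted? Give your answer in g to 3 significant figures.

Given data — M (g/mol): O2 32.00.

n(P4) = 1.520 mol
n(O2) = 449.3 / 32.00 = 14.04 mol
n/ν for P4 = 1.520/1 = 1.520
n/ν for O2 = 14.04/5 = 2.808
Smallest n/ν is P4 → limiting reagent.
O2 consumed = (5/1) × 1.520 = 7.600 mol
O2 remaining = 14.04 − 7.600 = 6.440 mol
mass = 6.440 × 32.00 = 206.1 g

206 g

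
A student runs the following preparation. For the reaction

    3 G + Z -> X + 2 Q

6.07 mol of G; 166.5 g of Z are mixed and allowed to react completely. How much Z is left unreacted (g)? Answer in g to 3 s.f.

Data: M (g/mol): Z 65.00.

35.0 g

n(G) = 6.070 mol
n(Z) = 166.5 / 65.00 = 2.562 mol
n/ν for G = 6.070/3 = 2.023
n/ν for Z = 2.562/1 = 2.562
Smallest n/ν is G → limiting reagent.
Z consumed = (1/3) × 6.070 = 2.023 mol
Z remaining = 2.562 − 2.023 = 0.5390 mol
mass = 0.5390 × 65.00 = 35.04 g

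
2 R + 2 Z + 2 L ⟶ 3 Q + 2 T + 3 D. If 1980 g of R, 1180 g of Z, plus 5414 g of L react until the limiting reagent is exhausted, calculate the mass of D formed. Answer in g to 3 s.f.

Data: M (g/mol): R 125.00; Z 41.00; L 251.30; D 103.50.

n(R) = 1980 / 125.00 = 15.84 mol
n(Z) = 1180 / 41.00 = 28.78 mol
n(L) = 5414 / 251.30 = 21.54 mol
n/ν for R = 15.84/2 = 7.920
n/ν for Z = 28.78/2 = 14.39
n/ν for L = 21.54/2 = 10.77
Smallest n/ν is R → limiting reagent.
n(D) = (3/2) × 15.84 = 23.76 mol
mass = 23.76 × 103.50 = 2459 g

2460 g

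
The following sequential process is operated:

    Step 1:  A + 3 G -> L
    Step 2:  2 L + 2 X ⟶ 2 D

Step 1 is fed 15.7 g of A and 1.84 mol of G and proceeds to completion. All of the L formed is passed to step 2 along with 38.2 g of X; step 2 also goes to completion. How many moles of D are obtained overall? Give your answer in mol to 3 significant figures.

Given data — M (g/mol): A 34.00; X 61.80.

0.462 mol

Step 1:
n(A) = 15.70 / 34.00 = 0.4618 mol
n(G) = 1.840 mol
n/ν for A = 0.4618/1 = 0.4618
n/ν for G = 1.840/3 = 0.6133
Smallest n/ν is A → limiting reagent.
n(L) produced = (1/1) × 0.4618 = 0.4618 mol
Step 2:
n(L) available = 0.4618 mol
n(X) = 38.20 / 61.80 = 0.6181 mol
n/ν for L = 0.4618/2 = 0.2309
n/ν for X = 0.6181/2 = 0.3091
Smallest n/ν is L → limiting reagent.
n(D) = (2/2) × 0.4618 = 0.4618 mol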